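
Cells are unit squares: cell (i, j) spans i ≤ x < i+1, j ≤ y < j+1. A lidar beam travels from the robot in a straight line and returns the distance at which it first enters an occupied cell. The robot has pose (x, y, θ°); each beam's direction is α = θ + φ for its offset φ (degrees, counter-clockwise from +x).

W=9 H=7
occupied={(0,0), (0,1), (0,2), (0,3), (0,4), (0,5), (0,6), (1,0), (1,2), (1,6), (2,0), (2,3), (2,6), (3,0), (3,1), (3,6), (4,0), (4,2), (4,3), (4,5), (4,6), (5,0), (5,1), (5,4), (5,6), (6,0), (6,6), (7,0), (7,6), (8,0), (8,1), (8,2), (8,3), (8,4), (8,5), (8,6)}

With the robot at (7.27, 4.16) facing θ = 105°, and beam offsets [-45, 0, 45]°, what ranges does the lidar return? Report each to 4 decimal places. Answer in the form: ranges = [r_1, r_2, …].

ranges = [1.4600, 1.9049, 1.4665]

beam 1: φ=-45°, α=60°
  d=(0.5000,0.8660)  start (7,4)  tX=1.4600 tY=0.9699  stride 1/|dx|=2.0000 1/|dy|=1.1547
    cross y-line → (7,5), t=0.9699
    cross x-line → (8,5), t=1.4600 (wall)
  → r_1 = 1.4600
beam 2: φ=0°, α=105°
  d=(-0.2588,0.9659)  start (7,4)  tX=1.0432 tY=0.8696  stride 1/|dx|=3.8637 1/|dy|=1.0353
    cross y-line → (7,5), t=0.8696
    cross x-line → (6,5), t=1.0432
    cross y-line → (6,6), t=1.9049 (wall)
  → r_2 = 1.9049
beam 3: φ=45°, α=150°
  d=(-0.8660,0.5000)  start (7,4)  tX=0.3118 tY=1.6800  stride 1/|dx|=1.1547 1/|dy|=2.0000
    cross x-line → (6,4), t=0.3118
    cross x-line → (5,4), t=1.4665 (wall)
  → r_3 = 1.4665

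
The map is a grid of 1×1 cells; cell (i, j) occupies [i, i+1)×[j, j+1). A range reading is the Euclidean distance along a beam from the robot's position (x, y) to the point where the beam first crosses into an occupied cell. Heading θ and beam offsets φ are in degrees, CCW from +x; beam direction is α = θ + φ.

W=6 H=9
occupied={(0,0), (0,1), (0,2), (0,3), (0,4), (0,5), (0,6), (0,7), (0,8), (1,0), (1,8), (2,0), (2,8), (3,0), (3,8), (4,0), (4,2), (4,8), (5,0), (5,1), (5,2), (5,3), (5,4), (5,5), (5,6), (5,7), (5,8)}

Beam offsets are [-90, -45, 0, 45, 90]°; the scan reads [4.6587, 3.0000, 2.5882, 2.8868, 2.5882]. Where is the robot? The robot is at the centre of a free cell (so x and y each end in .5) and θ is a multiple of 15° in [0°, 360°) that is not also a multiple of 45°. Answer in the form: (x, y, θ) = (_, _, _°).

(x, y, θ) = (2.5, 5.5, 345°)

Candidates: 27 free-cell centres × 16 headings = 432 poses. Raycast each; keep the one whose scan matches to 4 dp.
  (4.5, 5.5, 150°): beam 1 = 1.0000 ≠ 4.6587 ✗
  (3.5, 5.5, 300°): beam 1 = 2.8868 ≠ 4.6587 ✗
  (4.5, 5.5, 75°): beam 1 = 0.5176 ≠ 4.6587 ✗
  (2.5, 2.5, 75°): beam 1 = 1.5529 ≠ 4.6587 ✗
  (3.5, 7.5, 165°): beam 1 = 0.5176 ≠ 4.6587 ✗
  …
  (2.5, 5.5, 345°): r_1=4.6587, r_2=3.0000, r_3=2.5882, r_4=2.8868, r_5=2.5882 — all match ✓
Only this pose fits every beam.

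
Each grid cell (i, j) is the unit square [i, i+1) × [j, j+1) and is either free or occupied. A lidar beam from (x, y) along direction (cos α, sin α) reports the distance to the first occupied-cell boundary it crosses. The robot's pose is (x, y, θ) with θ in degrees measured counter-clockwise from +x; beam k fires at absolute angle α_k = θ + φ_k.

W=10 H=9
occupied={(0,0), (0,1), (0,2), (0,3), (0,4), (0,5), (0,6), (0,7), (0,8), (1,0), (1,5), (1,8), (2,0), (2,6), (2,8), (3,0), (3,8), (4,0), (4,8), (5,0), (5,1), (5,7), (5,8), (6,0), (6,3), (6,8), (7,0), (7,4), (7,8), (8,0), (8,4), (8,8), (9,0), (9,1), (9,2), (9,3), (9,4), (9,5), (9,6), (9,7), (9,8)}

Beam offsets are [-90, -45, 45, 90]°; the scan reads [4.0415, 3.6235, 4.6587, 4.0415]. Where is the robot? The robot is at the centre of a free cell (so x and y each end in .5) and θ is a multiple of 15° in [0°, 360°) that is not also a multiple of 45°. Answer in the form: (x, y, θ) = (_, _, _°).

(x, y, θ) = (5.5, 4.5, 150°)

Candidates: 49 free-cell centres × 16 headings = 784 poses. Raycast each; keep the one whose scan matches to 4 dp.
  (2.5, 4.5, 240°): beam 1 = 1.0000 ≠ 4.0415 ✗
  (6.5, 2.5, 330°): beam 1 = 1.0000 ≠ 4.0415 ✗
  (1.5, 6.5, 150°): beam 1 = 1.7321 ≠ 4.0415 ✗
  (4.5, 6.5, 345°): beam 1 = 5.6940 ≠ 4.0415 ✗
  …
  (5.5, 4.5, 150°): r_1=4.0415, r_2=3.6235, r_3=4.6587, r_4=4.0415 — all match ✓
No second candidate reproduces the full scan.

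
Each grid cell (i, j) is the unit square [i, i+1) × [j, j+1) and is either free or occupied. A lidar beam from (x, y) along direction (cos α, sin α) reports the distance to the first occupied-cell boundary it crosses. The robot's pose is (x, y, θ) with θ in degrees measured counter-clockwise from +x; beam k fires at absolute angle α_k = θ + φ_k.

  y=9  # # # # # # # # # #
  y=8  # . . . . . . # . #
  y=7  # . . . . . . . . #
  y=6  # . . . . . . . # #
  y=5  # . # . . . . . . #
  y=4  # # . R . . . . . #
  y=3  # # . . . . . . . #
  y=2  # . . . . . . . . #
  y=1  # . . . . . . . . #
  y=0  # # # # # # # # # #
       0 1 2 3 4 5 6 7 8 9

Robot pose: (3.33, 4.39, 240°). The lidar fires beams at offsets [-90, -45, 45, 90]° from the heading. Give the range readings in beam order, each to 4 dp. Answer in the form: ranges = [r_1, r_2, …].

ranges = [1.2200, 1.3769, 3.5096, 6.5472]

beam 1: φ=-90°, α=150°
  d=(-0.8660,0.5000)  start (3,4)  tX=0.3811 tY=1.2200  stride 1/|dx|=1.1547 1/|dy|=2.0000
    cross x-line → (2,4), t=0.3811
    cross y-line → (2,5), t=1.2200 (wall)
  → r_1 = 1.2200
beam 2: φ=-45°, α=195°
  d=(-0.9659,-0.2588)  start (3,4)  tX=0.3416 tY=1.5068  stride 1/|dx|=1.0353 1/|dy|=3.8637
    cross x-line → (2,4), t=0.3416
    cross x-line → (1,4), t=1.3769 (wall)
  → r_2 = 1.3769
beam 3: φ=45°, α=285°
  d=(0.2588,-0.9659)  start (3,4)  tX=2.5887 tY=0.4038  stride 1/|dx|=3.8637 1/|dy|=1.0353
    cross y-line → (3,3), t=0.4038
    cross y-line → (3,2), t=1.4390
    cross y-line → (3,1), t=2.4743
    cross x-line → (4,1), t=2.5887
    cross y-line → (4,0), t=3.5096 (wall)
  → r_3 = 3.5096
beam 4: φ=90°, α=330°
  d=(0.8660,-0.5000)  start (3,4)  tX=0.7736 tY=0.7800  stride 1/|dx|=1.1547 1/|dy|=2.0000
    cross x-line → (4,4), t=0.7736
    cross y-line → (4,3), t=0.7800
    cross x-line → (5,3), t=1.9283
    cross y-line → (5,2), t=2.7800
    cross x-line → (6,2), t=3.0831
    cross x-line → (7,2), t=4.2378
    cross y-line → (7,1), t=4.7800
    cross x-line → (8,1), t=5.3925
    cross x-line → (9,1), t=6.5472 (wall)
  → r_4 = 6.5472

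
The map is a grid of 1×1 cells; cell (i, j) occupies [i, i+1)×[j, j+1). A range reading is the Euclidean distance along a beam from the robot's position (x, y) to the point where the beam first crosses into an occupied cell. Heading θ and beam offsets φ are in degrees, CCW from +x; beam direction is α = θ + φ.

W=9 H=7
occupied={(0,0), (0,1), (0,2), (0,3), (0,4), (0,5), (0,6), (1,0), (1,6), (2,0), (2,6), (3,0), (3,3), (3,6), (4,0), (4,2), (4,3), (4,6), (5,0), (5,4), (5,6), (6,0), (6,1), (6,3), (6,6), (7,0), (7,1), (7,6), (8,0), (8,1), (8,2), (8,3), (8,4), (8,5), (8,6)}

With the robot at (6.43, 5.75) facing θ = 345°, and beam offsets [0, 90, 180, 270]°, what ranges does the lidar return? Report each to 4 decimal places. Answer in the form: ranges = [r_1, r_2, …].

ranges = [1.6254, 0.2588, 0.9659, 1.6614]

beam 1: φ=0°, α=345°
  direction (0.9659, -0.2588); cell (6,5); t to first gridline: x 0.5901, y 2.8978 (then +1.0353 / +3.8637)
    (7,5) via x @ 0.5901
    (8,5) via x @ 1.6254  # hit
  → r_1 = 1.6254
beam 2: φ=90°, α=75°
  direction (0.2588, 0.9659); cell (6,5); t to first gridline: x 2.2023, y 0.2588 (then +3.8637 / +1.0353)
    (6,6) via y @ 0.2588  # hit
  → r_2 = 0.2588
beam 3: φ=180°, α=165°
  direction (-0.9659, 0.2588); cell (6,5); t to first gridline: x 0.4452, y 0.9659 (then +1.0353 / +3.8637)
    (5,5) via x @ 0.4452
    (5,6) via y @ 0.9659  # hit
  → r_3 = 0.9659
beam 4: φ=270°, α=255°
  direction (-0.2588, -0.9659); cell (6,5); t to first gridline: x 1.6614, y 0.7765 (then +3.8637 / +1.0353)
    (6,4) via y @ 0.7765
    (5,4) via x @ 1.6614  # hit
  → r_4 = 1.6614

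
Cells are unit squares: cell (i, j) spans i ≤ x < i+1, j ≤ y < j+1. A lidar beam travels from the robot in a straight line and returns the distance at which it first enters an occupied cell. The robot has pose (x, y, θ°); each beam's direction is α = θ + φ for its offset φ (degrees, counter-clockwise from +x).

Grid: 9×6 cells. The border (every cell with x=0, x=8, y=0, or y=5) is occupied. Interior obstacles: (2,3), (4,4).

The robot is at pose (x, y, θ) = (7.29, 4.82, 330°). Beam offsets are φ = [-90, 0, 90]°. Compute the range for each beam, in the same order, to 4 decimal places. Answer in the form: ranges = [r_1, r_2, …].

beam 1: φ=-90°, α=240°
  cosα=-0.5000 sinα=-0.8660 | (7,4) | tMaxX 0.5800 tMaxY 0.9469 | tΔX 2.0000 tΔY 1.1547
    t=0.5800 [x] (6,4)
    t=0.9469 [y] (6,3)
    t=2.1016 [y] (6,2)
    t=2.5800 [x] (5,2)
    t=3.2563 [y] (5,1)
    t=4.4110 [y] (5,0) — stop
  → r_1 = 4.4110
beam 2: φ=0°, α=330°
  cosα=0.8660 sinα=-0.5000 | (7,4) | tMaxX 0.8198 tMaxY 1.6400 | tΔX 1.1547 tΔY 2.0000
    t=0.8198 [x] (8,4) — stop
  → r_2 = 0.8198
beam 3: φ=90°, α=60°
  cosα=0.5000 sinα=0.8660 | (7,4) | tMaxX 1.4200 tMaxY 0.2078 | tΔX 2.0000 tΔY 1.1547
    t=0.2078 [y] (7,5) — stop
  → r_3 = 0.2078

ranges = [4.4110, 0.8198, 0.2078]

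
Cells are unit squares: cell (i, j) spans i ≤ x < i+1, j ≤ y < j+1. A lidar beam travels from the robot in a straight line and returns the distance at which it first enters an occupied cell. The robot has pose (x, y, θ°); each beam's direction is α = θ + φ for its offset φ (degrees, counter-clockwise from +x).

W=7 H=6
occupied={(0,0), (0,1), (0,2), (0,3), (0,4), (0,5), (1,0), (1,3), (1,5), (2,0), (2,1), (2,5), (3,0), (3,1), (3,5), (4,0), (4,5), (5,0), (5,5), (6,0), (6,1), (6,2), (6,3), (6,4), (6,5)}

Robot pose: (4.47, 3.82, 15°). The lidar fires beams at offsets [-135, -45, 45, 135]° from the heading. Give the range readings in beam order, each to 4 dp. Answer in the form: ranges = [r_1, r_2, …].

beam 1: φ=-135°, α=240°
  d=(-0.5000,-0.8660)  start (4,3)  tX=0.9400 tY=0.9469  stride 1/|dx|=2.0000 1/|dy|=1.1547
    cross x-line → (3,3), t=0.9400
    cross y-line → (3,2), t=0.9469
    cross y-line → (3,1), t=2.1016 (wall)
  → r_1 = 2.1016
beam 2: φ=-45°, α=330°
  d=(0.8660,-0.5000)  start (4,3)  tX=0.6120 tY=1.6400  stride 1/|dx|=1.1547 1/|dy|=2.0000
    cross x-line → (5,3), t=0.6120
    cross y-line → (5,2), t=1.6400
    cross x-line → (6,2), t=1.7667 (wall)
  → r_2 = 1.7667
beam 3: φ=45°, α=60°
  d=(0.5000,0.8660)  start (4,3)  tX=1.0600 tY=0.2078  stride 1/|dx|=2.0000 1/|dy|=1.1547
    cross y-line → (4,4), t=0.2078
    cross x-line → (5,4), t=1.0600
    cross y-line → (5,5), t=1.3625 (wall)
  → r_3 = 1.3625
beam 4: φ=135°, α=150°
  d=(-0.8660,0.5000)  start (4,3)  tX=0.5427 tY=0.3600  stride 1/|dx|=1.1547 1/|dy|=2.0000
    cross y-line → (4,4), t=0.3600
    cross x-line → (3,4), t=0.5427
    cross x-line → (2,4), t=1.6974
    cross y-line → (2,5), t=2.3600 (wall)
  → r_4 = 2.3600

ranges = [2.1016, 1.7667, 1.3625, 2.3600]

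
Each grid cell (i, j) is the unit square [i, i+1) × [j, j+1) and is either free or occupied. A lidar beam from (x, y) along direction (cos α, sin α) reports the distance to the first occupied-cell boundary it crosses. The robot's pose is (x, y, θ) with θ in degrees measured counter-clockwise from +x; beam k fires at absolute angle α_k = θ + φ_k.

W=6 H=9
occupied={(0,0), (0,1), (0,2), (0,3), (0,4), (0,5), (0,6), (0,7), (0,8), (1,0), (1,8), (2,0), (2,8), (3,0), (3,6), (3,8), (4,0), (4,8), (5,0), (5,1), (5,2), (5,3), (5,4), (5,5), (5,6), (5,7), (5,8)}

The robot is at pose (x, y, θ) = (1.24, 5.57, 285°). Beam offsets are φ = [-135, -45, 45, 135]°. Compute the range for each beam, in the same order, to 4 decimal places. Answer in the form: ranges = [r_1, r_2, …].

beam 1: φ=-135°, α=150°
  d=(-0.8660,0.5000)  start (1,5)  tX=0.2771 tY=0.8600  stride 1/|dx|=1.1547 1/|dy|=2.0000
    cross x-line → (0,5), t=0.2771 (wall)
  → r_1 = 0.2771
beam 2: φ=-45°, α=240°
  d=(-0.5000,-0.8660)  start (1,5)  tX=0.4800 tY=0.6582  stride 1/|dx|=2.0000 1/|dy|=1.1547
    cross x-line → (0,5), t=0.4800 (wall)
  → r_2 = 0.4800
beam 3: φ=45°, α=330°
  d=(0.8660,-0.5000)  start (1,5)  tX=0.8776 tY=1.1400  stride 1/|dx|=1.1547 1/|dy|=2.0000
    cross x-line → (2,5), t=0.8776
    cross y-line → (2,4), t=1.1400
    cross x-line → (3,4), t=2.0323
    cross y-line → (3,3), t=3.1400
    cross x-line → (4,3), t=3.1870
    cross x-line → (5,3), t=4.3417 (wall)
  → r_3 = 4.3417
beam 4: φ=135°, α=60°
  d=(0.5000,0.8660)  start (1,5)  tX=1.5200 tY=0.4965  stride 1/|dx|=2.0000 1/|dy|=1.1547
    cross y-line → (1,6), t=0.4965
    cross x-line → (2,6), t=1.5200
    cross y-line → (2,7), t=1.6512
    cross y-line → (2,8), t=2.8059 (wall)
  → r_4 = 2.8059

ranges = [0.2771, 0.4800, 4.3417, 2.8059]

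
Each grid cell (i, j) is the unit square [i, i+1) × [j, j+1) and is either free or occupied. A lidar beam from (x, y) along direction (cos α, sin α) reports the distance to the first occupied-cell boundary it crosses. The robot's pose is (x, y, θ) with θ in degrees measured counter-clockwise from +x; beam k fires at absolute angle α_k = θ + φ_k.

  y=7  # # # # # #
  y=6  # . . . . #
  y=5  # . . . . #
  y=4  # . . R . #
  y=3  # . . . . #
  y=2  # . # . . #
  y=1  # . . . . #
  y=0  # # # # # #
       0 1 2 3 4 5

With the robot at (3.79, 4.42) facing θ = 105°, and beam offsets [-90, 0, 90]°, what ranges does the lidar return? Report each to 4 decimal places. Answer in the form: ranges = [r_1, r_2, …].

beam 1: φ=-90°, α=15°
  direction (0.9659, 0.2588); cell (3,4); t to first gridline: x 0.2174, y 2.2409 (then +1.0353 / +3.8637)
    (4,4) via x @ 0.2174
    (5,4) via x @ 1.2527  # hit
  → r_1 = 1.2527
beam 2: φ=0°, α=105°
  direction (-0.2588, 0.9659); cell (3,4); t to first gridline: x 3.0523, y 0.6005 (then +3.8637 / +1.0353)
    (3,5) via y @ 0.6005
    (3,6) via y @ 1.6357
    (3,7) via y @ 2.6710  # hit
  → r_2 = 2.6710
beam 3: φ=90°, α=195°
  direction (-0.9659, -0.2588); cell (3,4); t to first gridline: x 0.8179, y 1.6228 (then +1.0353 / +3.8637)
    (2,4) via x @ 0.8179
    (2,3) via y @ 1.6228
    (1,3) via x @ 1.8531
    (0,3) via x @ 2.8884  # hit
  → r_3 = 2.8884

ranges = [1.2527, 2.6710, 2.8884]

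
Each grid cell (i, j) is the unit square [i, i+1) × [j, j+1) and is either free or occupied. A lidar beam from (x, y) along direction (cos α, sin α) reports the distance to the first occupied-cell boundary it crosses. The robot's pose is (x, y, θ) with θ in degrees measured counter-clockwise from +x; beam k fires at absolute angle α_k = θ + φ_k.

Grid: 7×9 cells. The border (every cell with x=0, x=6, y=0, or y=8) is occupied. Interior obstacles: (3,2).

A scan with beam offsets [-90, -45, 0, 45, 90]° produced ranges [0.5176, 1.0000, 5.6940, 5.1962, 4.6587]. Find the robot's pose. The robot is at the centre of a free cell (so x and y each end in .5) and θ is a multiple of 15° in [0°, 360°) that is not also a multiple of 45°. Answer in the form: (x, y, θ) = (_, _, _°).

Candidates: 34 free-cell centres × 16 headings = 544 poses. Raycast each; keep the one whose scan matches to 4 dp.
  (5.5, 6.5, 240°): beam 1 = 3.0000 ≠ 0.5176 ✗
  (2.5, 5.5, 255°): beam 1 = 1.5529 ≠ 0.5176 ✗
  (4.5, 6.5, 240°): beam 1 = 3.0000 ≠ 0.5176 ✗
  (1.5, 3.5, 195°): beam 1 = 1.9319 ≠ 0.5176 ✗
  (1.5, 2.5, 240°): beam 1 = 0.5774 ≠ 0.5176 ✗
  …
  (1.5, 6.5, 285°): r_1=0.5176, r_2=1.0000, r_3=5.6940, r_4=5.1962, r_5=4.6587 — all match ✓
No second candidate reproduces the full scan.

(x, y, θ) = (1.5, 6.5, 285°)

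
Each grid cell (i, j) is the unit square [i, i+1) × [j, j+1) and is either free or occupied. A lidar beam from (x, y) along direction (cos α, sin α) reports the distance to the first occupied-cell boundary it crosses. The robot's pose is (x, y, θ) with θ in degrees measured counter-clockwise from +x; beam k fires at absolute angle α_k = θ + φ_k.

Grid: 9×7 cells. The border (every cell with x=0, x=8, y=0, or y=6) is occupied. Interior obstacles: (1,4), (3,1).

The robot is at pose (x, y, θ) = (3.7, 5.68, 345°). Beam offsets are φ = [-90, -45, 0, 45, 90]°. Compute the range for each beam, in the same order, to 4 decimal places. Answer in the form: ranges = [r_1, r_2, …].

beam 1: φ=-90°, α=255°
  cosα=-0.2588 sinα=-0.9659 | (3,5) | tMaxX 2.7046 tMaxY 0.7040 | tΔX 3.8637 tΔY 1.0353
    t=0.7040 [y] (3,4)
    t=1.7393 [y] (3,3)
    t=2.7046 [x] (2,3)
    t=2.7745 [y] (2,2)
    t=3.8098 [y] (2,1)
    t=4.8451 [y] (2,0) — stop
  → r_1 = 4.8451
beam 2: φ=-45°, α=300°
  cosα=0.5000 sinα=-0.8660 | (3,5) | tMaxX 0.6000 tMaxY 0.7852 | tΔX 2.0000 tΔY 1.1547
    t=0.6000 [x] (4,5)
    t=0.7852 [y] (4,4)
    t=1.9399 [y] (4,3)
    t=2.6000 [x] (5,3)
    t=3.0946 [y] (5,2)
    t=4.2493 [y] (5,1)
    t=4.6000 [x] (6,1)
    t=5.4040 [y] (6,0) — stop
  → r_2 = 5.4040
beam 3: φ=0°, α=345°
  cosα=0.9659 sinα=-0.2588 | (3,5) | tMaxX 0.3106 tMaxY 2.6273 | tΔX 1.0353 tΔY 3.8637
    t=0.3106 [x] (4,5)
    t=1.3459 [x] (5,5)
    t=2.3811 [x] (6,5)
    t=2.6273 [y] (6,4)
    t=3.4164 [x] (7,4)
    t=4.4517 [x] (8,4) — stop
  → r_3 = 4.4517
beam 4: φ=45°, α=30°
  cosα=0.8660 sinα=0.5000 | (3,5) | tMaxX 0.3464 tMaxY 0.6400 | tΔX 1.1547 tΔY 2.0000
    t=0.3464 [x] (4,5)
    t=0.6400 [y] (4,6) — stop
  → r_4 = 0.6400
beam 5: φ=90°, α=75°
  cosα=0.2588 sinα=0.9659 | (3,5) | tMaxX 1.1591 tMaxY 0.3313 | tΔX 3.8637 tΔY 1.0353
    t=0.3313 [y] (3,6) — stop
  → r_5 = 0.3313

ranges = [4.8451, 5.4040, 4.4517, 0.6400, 0.3313]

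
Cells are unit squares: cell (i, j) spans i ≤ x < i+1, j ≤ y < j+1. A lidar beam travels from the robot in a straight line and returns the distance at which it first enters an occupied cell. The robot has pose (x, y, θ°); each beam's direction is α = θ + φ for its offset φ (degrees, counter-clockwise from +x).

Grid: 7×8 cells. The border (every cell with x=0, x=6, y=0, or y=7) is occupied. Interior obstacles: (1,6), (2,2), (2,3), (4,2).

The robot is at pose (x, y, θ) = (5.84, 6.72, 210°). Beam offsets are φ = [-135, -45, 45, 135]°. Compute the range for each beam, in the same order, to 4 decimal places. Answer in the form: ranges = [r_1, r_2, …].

ranges = [0.2899, 1.0818, 3.8512, 0.1656]

beam 1: φ=-135°, α=75°
  dir = (cos 75°, sin 75°) = (0.2588, 0.9659); from cell (5,6)
  next x-line at t=0.6182, next y-line at t=0.2899; Δt_x=3.8637, Δt_y=1.0353
    y: enter (5,7) at t=0.2899 ← occupied
  → r_1 = 0.2899
beam 2: φ=-45°, α=165°
  dir = (cos 165°, sin 165°) = (-0.9659, 0.2588); from cell (5,6)
  next x-line at t=0.8696, next y-line at t=1.0818; Δt_x=1.0353, Δt_y=3.8637
    x: enter (4,6) at t=0.8696
    y: enter (4,7) at t=1.0818 ← occupied
  → r_2 = 1.0818
beam 3: φ=45°, α=255°
  dir = (cos 255°, sin 255°) = (-0.2588, -0.9659); from cell (5,6)
  next x-line at t=3.2455, next y-line at t=0.7454; Δt_x=3.8637, Δt_y=1.0353
    y: enter (5,5) at t=0.7454
    y: enter (5,4) at t=1.7807
    y: enter (5,3) at t=2.8160
    x: enter (4,3) at t=3.2455
    y: enter (4,2) at t=3.8512 ← occupied
  → r_3 = 3.8512
beam 4: φ=135°, α=345°
  dir = (cos 345°, sin 345°) = (0.9659, -0.2588); from cell (5,6)
  next x-line at t=0.1656, next y-line at t=2.7819; Δt_x=1.0353, Δt_y=3.8637
    x: enter (6,6) at t=0.1656 ← occupied
  → r_4 = 0.1656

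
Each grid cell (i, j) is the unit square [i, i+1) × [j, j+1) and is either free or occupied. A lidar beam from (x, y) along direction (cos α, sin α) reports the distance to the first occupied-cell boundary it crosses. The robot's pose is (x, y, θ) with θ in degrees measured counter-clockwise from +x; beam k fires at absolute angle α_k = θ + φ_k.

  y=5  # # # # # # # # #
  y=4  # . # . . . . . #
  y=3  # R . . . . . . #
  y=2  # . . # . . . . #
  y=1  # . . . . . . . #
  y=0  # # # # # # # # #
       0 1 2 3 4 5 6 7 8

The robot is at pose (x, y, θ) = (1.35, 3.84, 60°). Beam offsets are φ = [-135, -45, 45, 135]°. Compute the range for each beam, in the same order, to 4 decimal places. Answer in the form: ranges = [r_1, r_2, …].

ranges = [2.9402, 0.6729, 1.2009, 0.3623]

beam 1: φ=-135°, α=285°
  cosα=0.2588 sinα=-0.9659 | (1,3) | tMaxX 2.5114 tMaxY 0.8696 | tΔX 3.8637 tΔY 1.0353
    t=0.8696 [y] (1,2)
    t=1.9049 [y] (1,1)
    t=2.5114 [x] (2,1)
    t=2.9402 [y] (2,0) — stop
  → r_1 = 2.9402
beam 2: φ=-45°, α=15°
  cosα=0.9659 sinα=0.2588 | (1,3) | tMaxX 0.6729 tMaxY 0.6182 | tΔX 1.0353 tΔY 3.8637
    t=0.6182 [y] (1,4)
    t=0.6729 [x] (2,4) — stop
  → r_2 = 0.6729
beam 3: φ=45°, α=105°
  cosα=-0.2588 sinα=0.9659 | (1,3) | tMaxX 1.3523 tMaxY 0.1656 | tΔX 3.8637 tΔY 1.0353
    t=0.1656 [y] (1,4)
    t=1.2009 [y] (1,5) — stop
  → r_3 = 1.2009
beam 4: φ=135°, α=195°
  cosα=-0.9659 sinα=-0.2588 | (1,3) | tMaxX 0.3623 tMaxY 3.2455 | tΔX 1.0353 tΔY 3.8637
    t=0.3623 [x] (0,3) — stop
  → r_4 = 0.3623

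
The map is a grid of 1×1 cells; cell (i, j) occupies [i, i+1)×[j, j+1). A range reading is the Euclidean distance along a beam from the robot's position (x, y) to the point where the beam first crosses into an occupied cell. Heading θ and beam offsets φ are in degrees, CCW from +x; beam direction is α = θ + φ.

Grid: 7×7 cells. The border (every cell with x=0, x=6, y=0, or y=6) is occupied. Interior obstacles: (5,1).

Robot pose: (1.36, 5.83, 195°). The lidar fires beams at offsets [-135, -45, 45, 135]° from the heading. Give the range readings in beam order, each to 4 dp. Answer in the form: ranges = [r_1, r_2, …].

beam 1: φ=-135°, α=60°
  dir = (cos 60°, sin 60°) = (0.5000, 0.8660); from cell (1,5)
  next x-line at t=1.2800, next y-line at t=0.1963; Δt_x=2.0000, Δt_y=1.1547
    y: enter (1,6) at t=0.1963 ← occupied
  → r_1 = 0.1963
beam 2: φ=-45°, α=150°
  dir = (cos 150°, sin 150°) = (-0.8660, 0.5000); from cell (1,5)
  next x-line at t=0.4157, next y-line at t=0.3400; Δt_x=1.1547, Δt_y=2.0000
    y: enter (1,6) at t=0.3400 ← occupied
  → r_2 = 0.3400
beam 3: φ=45°, α=240°
  dir = (cos 240°, sin 240°) = (-0.5000, -0.8660); from cell (1,5)
  next x-line at t=0.7200, next y-line at t=0.9584; Δt_x=2.0000, Δt_y=1.1547
    x: enter (0,5) at t=0.7200 ← occupied
  → r_3 = 0.7200
beam 4: φ=135°, α=330°
  dir = (cos 330°, sin 330°) = (0.8660, -0.5000); from cell (1,5)
  next x-line at t=0.7390, next y-line at t=1.6600; Δt_x=1.1547, Δt_y=2.0000
    x: enter (2,5) at t=0.7390
    y: enter (2,4) at t=1.6600
    x: enter (3,4) at t=1.8937
    x: enter (4,4) at t=3.0484
    y: enter (4,3) at t=3.6600
    x: enter (5,3) at t=4.2031
    x: enter (6,3) at t=5.3578 ← occupied
  → r_4 = 5.3578

ranges = [0.1963, 0.3400, 0.7200, 5.3578]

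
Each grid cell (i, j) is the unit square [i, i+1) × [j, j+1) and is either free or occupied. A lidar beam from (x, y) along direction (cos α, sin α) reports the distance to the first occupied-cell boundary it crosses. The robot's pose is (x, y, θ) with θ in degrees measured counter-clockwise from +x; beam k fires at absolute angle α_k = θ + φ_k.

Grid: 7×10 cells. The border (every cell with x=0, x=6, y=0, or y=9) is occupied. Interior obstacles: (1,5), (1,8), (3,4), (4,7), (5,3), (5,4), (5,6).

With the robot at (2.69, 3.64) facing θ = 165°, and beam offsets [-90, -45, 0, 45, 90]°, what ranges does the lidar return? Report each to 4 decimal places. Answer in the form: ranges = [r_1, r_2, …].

ranges = [1.1977, 1.5704, 1.7496, 1.9514, 2.7331]

beam 1: φ=-90°, α=75°
  cosα=0.2588 sinα=0.9659 | (2,3) | tMaxX 1.1977 tMaxY 0.3727 | tΔX 3.8637 tΔY 1.0353
    t=0.3727 [y] (2,4)
    t=1.1977 [x] (3,4) — stop
  → r_1 = 1.1977
beam 2: φ=-45°, α=120°
  cosα=-0.5000 sinα=0.8660 | (2,3) | tMaxX 1.3800 tMaxY 0.4157 | tΔX 2.0000 tΔY 1.1547
    t=0.4157 [y] (2,4)
    t=1.3800 [x] (1,4)
    t=1.5704 [y] (1,5) — stop
  → r_2 = 1.5704
beam 3: φ=0°, α=165°
  cosα=-0.9659 sinα=0.2588 | (2,3) | tMaxX 0.7143 tMaxY 1.3909 | tΔX 1.0353 tΔY 3.8637
    t=0.7143 [x] (1,3)
    t=1.3909 [y] (1,4)
    t=1.7496 [x] (0,4) — stop
  → r_3 = 1.7496
beam 4: φ=45°, α=210°
  cosα=-0.8660 sinα=-0.5000 | (2,3) | tMaxX 0.7967 tMaxY 1.2800 | tΔX 1.1547 tΔY 2.0000
    t=0.7967 [x] (1,3)
    t=1.2800 [y] (1,2)
    t=1.9514 [x] (0,2) — stop
  → r_4 = 1.9514
beam 5: φ=90°, α=255°
  cosα=-0.2588 sinα=-0.9659 | (2,3) | tMaxX 2.6660 tMaxY 0.6626 | tΔX 3.8637 tΔY 1.0353
    t=0.6626 [y] (2,2)
    t=1.6979 [y] (2,1)
    t=2.6660 [x] (1,1)
    t=2.7331 [y] (1,0) — stop
  → r_5 = 2.7331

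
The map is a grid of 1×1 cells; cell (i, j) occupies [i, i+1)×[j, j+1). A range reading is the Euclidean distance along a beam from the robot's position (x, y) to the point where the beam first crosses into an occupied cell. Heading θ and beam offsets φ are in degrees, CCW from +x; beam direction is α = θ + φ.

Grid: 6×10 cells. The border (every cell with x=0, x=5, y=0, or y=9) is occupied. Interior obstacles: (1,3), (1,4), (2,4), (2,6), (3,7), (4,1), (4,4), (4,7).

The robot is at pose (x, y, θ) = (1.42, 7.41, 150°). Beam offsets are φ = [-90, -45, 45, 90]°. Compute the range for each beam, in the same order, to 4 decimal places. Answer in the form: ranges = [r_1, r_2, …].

ranges = [1.8360, 1.6228, 0.4348, 0.8400]

beam 1: φ=-90°, α=60°
  dir = (cos 60°, sin 60°) = (0.5000, 0.8660); from cell (1,7)
  next x-line at t=1.1600, next y-line at t=0.6813; Δt_x=2.0000, Δt_y=1.1547
    y: enter (1,8) at t=0.6813
    x: enter (2,8) at t=1.1600
    y: enter (2,9) at t=1.8360 ← occupied
  → r_1 = 1.8360
beam 2: φ=-45°, α=105°
  dir = (cos 105°, sin 105°) = (-0.2588, 0.9659); from cell (1,7)
  next x-line at t=1.6228, next y-line at t=0.6108; Δt_x=3.8637, Δt_y=1.0353
    y: enter (1,8) at t=0.6108
    x: enter (0,8) at t=1.6228 ← occupied
  → r_2 = 1.6228
beam 3: φ=45°, α=195°
  dir = (cos 195°, sin 195°) = (-0.9659, -0.2588); from cell (1,7)
  next x-line at t=0.4348, next y-line at t=1.5841; Δt_x=1.0353, Δt_y=3.8637
    x: enter (0,7) at t=0.4348 ← occupied
  → r_3 = 0.4348
beam 4: φ=90°, α=240°
  dir = (cos 240°, sin 240°) = (-0.5000, -0.8660); from cell (1,7)
  next x-line at t=0.8400, next y-line at t=0.4734; Δt_x=2.0000, Δt_y=1.1547
    y: enter (1,6) at t=0.4734
    x: enter (0,6) at t=0.8400 ← occupied
  → r_4 = 0.8400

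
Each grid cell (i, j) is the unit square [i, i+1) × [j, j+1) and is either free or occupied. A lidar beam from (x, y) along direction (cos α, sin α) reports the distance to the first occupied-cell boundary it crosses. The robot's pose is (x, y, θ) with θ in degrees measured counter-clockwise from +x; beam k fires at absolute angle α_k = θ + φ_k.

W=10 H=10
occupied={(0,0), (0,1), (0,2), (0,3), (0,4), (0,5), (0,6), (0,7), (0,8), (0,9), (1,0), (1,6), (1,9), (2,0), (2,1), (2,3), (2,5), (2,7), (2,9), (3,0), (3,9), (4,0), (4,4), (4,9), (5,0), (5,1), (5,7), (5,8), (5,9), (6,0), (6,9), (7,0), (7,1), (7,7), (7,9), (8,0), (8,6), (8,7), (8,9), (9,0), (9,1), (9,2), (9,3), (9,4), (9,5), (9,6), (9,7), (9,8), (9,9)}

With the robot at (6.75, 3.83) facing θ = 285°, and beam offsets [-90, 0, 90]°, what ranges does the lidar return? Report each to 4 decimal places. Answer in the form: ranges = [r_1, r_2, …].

beam 1: φ=-90°, α=195°
  d=(-0.9659,-0.2588)  start (6,3)  tX=0.7765 tY=3.2069  stride 1/|dx|=1.0353 1/|dy|=3.8637
    cross x-line → (5,3), t=0.7765
    cross x-line → (4,3), t=1.8117
    cross x-line → (3,3), t=2.8470
    cross y-line → (3,2), t=3.2069
    cross x-line → (2,2), t=3.8823
    cross x-line → (1,2), t=4.9176
    cross x-line → (0,2), t=5.9528 (wall)
  → r_1 = 5.9528
beam 2: φ=0°, α=285°
  d=(0.2588,-0.9659)  start (6,3)  tX=0.9659 tY=0.8593  stride 1/|dx|=3.8637 1/|dy|=1.0353
    cross y-line → (6,2), t=0.8593
    cross x-line → (7,2), t=0.9659
    cross y-line → (7,1), t=1.8946 (wall)
  → r_2 = 1.8946
beam 3: φ=90°, α=15°
  d=(0.9659,0.2588)  start (6,3)  tX=0.2588 tY=0.6568  stride 1/|dx|=1.0353 1/|dy|=3.8637
    cross x-line → (7,3), t=0.2588
    cross y-line → (7,4), t=0.6568
    cross x-line → (8,4), t=1.2941
    cross x-line → (9,4), t=2.3294 (wall)
  → r_3 = 2.3294

ranges = [5.9528, 1.8946, 2.3294]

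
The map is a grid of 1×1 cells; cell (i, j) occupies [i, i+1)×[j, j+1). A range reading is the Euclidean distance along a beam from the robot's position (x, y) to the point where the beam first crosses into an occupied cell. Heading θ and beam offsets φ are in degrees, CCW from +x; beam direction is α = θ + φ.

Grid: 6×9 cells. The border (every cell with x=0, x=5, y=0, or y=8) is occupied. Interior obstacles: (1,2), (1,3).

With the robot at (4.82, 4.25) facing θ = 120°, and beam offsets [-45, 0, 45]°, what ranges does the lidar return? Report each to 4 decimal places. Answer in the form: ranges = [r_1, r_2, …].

beam 1: φ=-45°, α=75°
  cosα=0.2588 sinα=0.9659 | (4,4) | tMaxX 0.6955 tMaxY 0.7765 | tΔX 3.8637 tΔY 1.0353
    t=0.6955 [x] (5,4) — stop
  → r_1 = 0.6955
beam 2: φ=0°, α=120°
  cosα=-0.5000 sinα=0.8660 | (4,4) | tMaxX 1.6400 tMaxY 0.8660 | tΔX 2.0000 tΔY 1.1547
    t=0.8660 [y] (4,5)
    t=1.6400 [x] (3,5)
    t=2.0207 [y] (3,6)
    t=3.1754 [y] (3,7)
    t=3.6400 [x] (2,7)
    t=4.3301 [y] (2,8) — stop
  → r_2 = 4.3301
beam 3: φ=45°, α=165°
  cosα=-0.9659 sinα=0.2588 | (4,4) | tMaxX 0.8489 tMaxY 2.8978 | tΔX 1.0353 tΔY 3.8637
    t=0.8489 [x] (3,4)
    t=1.8842 [x] (2,4)
    t=2.8978 [y] (2,5)
    t=2.9195 [x] (1,5)
    t=3.9548 [x] (0,5) — stop
  → r_3 = 3.9548

ranges = [0.6955, 4.3301, 3.9548]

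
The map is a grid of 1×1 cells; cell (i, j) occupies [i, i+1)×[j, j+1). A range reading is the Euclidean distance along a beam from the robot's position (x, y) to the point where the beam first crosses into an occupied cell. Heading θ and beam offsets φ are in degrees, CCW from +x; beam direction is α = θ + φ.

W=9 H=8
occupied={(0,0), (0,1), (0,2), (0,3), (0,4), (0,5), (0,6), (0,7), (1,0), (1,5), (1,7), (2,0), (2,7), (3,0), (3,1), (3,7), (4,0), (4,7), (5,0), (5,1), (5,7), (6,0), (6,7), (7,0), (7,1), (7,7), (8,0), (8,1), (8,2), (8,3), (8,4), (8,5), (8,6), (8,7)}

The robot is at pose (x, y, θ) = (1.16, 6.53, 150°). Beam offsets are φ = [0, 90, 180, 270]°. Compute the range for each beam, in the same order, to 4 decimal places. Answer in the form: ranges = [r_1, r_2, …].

ranges = [0.1848, 0.3200, 7.8982, 0.5427]

beam 1: φ=0°, α=150°
  cosα=-0.8660 sinα=0.5000 | (1,6) | tMaxX 0.1848 tMaxY 0.9400 | tΔX 1.1547 tΔY 2.0000
    t=0.1848 [x] (0,6) — stop
  → r_1 = 0.1848
beam 2: φ=90°, α=240°
  cosα=-0.5000 sinα=-0.8660 | (1,6) | tMaxX 0.3200 tMaxY 0.6120 | tΔX 2.0000 tΔY 1.1547
    t=0.3200 [x] (0,6) — stop
  → r_2 = 0.3200
beam 3: φ=180°, α=330°
  cosα=0.8660 sinα=-0.5000 | (1,6) | tMaxX 0.9699 tMaxY 1.0600 | tΔX 1.1547 tΔY 2.0000
    t=0.9699 [x] (2,6)
    t=1.0600 [y] (2,5)
    t=2.1246 [x] (3,5)
    t=3.0600 [y] (3,4)
    t=3.2793 [x] (4,4)
    t=4.4341 [x] (5,4)
    t=5.0600 [y] (5,3)
    t=5.5888 [x] (6,3)
    t=6.7435 [x] (7,3)
    t=7.0600 [y] (7,2)
    t=7.8982 [x] (8,2) — stop
  → r_3 = 7.8982
beam 4: φ=270°, α=60°
  cosα=0.5000 sinα=0.8660 | (1,6) | tMaxX 1.6800 tMaxY 0.5427 | tΔX 2.0000 tΔY 1.1547
    t=0.5427 [y] (1,7) — stop
  → r_4 = 0.5427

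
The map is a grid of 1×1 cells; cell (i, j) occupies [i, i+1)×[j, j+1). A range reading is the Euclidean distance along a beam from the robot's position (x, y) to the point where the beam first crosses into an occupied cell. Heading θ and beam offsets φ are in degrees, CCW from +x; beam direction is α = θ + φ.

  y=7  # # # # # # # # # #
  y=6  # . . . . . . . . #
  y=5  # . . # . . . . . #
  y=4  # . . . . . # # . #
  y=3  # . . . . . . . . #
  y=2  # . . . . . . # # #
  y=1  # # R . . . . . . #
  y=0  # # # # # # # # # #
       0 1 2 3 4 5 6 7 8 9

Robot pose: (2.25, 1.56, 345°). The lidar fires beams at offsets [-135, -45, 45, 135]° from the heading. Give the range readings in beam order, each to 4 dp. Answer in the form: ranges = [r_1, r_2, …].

ranges = [0.2887, 0.6466, 4.8800, 0.5000]

beam 1: φ=-135°, α=210°
  direction (-0.8660, -0.5000); cell (2,1); t to first gridline: x 0.2887, y 1.1200 (then +1.1547 / +2.0000)
    (1,1) via x @ 0.2887  # hit
  → r_1 = 0.2887
beam 2: φ=-45°, α=300°
  direction (0.5000, -0.8660); cell (2,1); t to first gridline: x 1.5000, y 0.6466 (then +2.0000 / +1.1547)
    (2,0) via y @ 0.6466  # hit
  → r_2 = 0.6466
beam 3: φ=45°, α=30°
  direction (0.8660, 0.5000); cell (2,1); t to first gridline: x 0.8660, y 0.8800 (then +1.1547 / +2.0000)
    (3,1) via x @ 0.8660
    (3,2) via y @ 0.8800
    (4,2) via x @ 2.0207
    (4,3) via y @ 2.8800
    (5,3) via x @ 3.1754
    (6,3) via x @ 4.3301
    (6,4) via y @ 4.8800  # hit
  → r_3 = 4.8800
beam 4: φ=135°, α=120°
  direction (-0.5000, 0.8660); cell (2,1); t to first gridline: x 0.5000, y 0.5081 (then +2.0000 / +1.1547)
    (1,1) via x @ 0.5000  # hit
  → r_4 = 0.5000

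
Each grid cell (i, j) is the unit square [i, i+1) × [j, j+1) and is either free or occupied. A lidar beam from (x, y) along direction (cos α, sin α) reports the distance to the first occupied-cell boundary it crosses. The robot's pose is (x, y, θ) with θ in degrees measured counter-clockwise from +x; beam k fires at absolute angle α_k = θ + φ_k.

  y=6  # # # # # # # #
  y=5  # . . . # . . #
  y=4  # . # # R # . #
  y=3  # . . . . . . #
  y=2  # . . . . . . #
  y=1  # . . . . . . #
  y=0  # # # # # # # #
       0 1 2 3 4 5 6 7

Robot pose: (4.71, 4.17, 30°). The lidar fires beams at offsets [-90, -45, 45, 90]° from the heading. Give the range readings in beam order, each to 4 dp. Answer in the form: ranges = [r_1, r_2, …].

beam 1: φ=-90°, α=300°
  cosα=0.5000 sinα=-0.8660 | (4,4) | tMaxX 0.5800 tMaxY 0.1963 | tΔX 2.0000 tΔY 1.1547
    t=0.1963 [y] (4,3)
    t=0.5800 [x] (5,3)
    t=1.3510 [y] (5,2)
    t=2.5057 [y] (5,1)
    t=2.5800 [x] (6,1)
    t=3.6604 [y] (6,0) — stop
  → r_1 = 3.6604
beam 2: φ=-45°, α=345°
  cosα=0.9659 sinα=-0.2588 | (4,4) | tMaxX 0.3002 tMaxY 0.6568 | tΔX 1.0353 tΔY 3.8637
    t=0.3002 [x] (5,4) — stop
  → r_2 = 0.3002
beam 3: φ=45°, α=75°
  cosα=0.2588 sinα=0.9659 | (4,4) | tMaxX 1.1205 tMaxY 0.8593 | tΔX 3.8637 tΔY 1.0353
    t=0.8593 [y] (4,5) — stop
  → r_3 = 0.8593
beam 4: φ=90°, α=120°
  cosα=-0.5000 sinα=0.8660 | (4,4) | tMaxX 1.4200 tMaxY 0.9584 | tΔX 2.0000 tΔY 1.1547
    t=0.9584 [y] (4,5) — stop
  → r_4 = 0.9584

ranges = [3.6604, 0.3002, 0.8593, 0.9584]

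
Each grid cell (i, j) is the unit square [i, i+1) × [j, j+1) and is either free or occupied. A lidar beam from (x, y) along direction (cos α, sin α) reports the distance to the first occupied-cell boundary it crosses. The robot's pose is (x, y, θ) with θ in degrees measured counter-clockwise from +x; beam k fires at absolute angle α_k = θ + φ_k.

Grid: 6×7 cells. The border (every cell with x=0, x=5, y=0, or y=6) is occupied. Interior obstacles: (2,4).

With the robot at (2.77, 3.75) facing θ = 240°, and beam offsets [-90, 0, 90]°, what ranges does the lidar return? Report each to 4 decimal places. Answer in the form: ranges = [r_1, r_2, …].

ranges = [0.5000, 3.1754, 2.5750]

beam 1: φ=-90°, α=150°
  cosα=-0.8660 sinα=0.5000 | (2,3) | tMaxX 0.8891 tMaxY 0.5000 | tΔX 1.1547 tΔY 2.0000
    t=0.5000 [y] (2,4) — stop
  → r_1 = 0.5000
beam 2: φ=0°, α=240°
  cosα=-0.5000 sinα=-0.8660 | (2,3) | tMaxX 1.5400 tMaxY 0.8660 | tΔX 2.0000 tΔY 1.1547
    t=0.8660 [y] (2,2)
    t=1.5400 [x] (1,2)
    t=2.0207 [y] (1,1)
    t=3.1754 [y] (1,0) — stop
  → r_2 = 3.1754
beam 3: φ=90°, α=330°
  cosα=0.8660 sinα=-0.5000 | (2,3) | tMaxX 0.2656 tMaxY 1.5000 | tΔX 1.1547 tΔY 2.0000
    t=0.2656 [x] (3,3)
    t=1.4203 [x] (4,3)
    t=1.5000 [y] (4,2)
    t=2.5750 [x] (5,2) — stop
  → r_3 = 2.5750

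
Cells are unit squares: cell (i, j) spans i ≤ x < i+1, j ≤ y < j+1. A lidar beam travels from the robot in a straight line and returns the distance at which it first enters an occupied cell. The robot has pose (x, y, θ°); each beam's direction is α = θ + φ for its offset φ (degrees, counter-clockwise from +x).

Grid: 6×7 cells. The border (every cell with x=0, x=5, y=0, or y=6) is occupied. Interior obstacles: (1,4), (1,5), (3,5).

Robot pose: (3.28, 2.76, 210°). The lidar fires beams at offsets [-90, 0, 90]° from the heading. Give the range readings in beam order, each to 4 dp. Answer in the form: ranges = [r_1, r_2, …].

ranges = [2.5600, 2.6327, 2.0323]

beam 1: φ=-90°, α=120°
  d=(-0.5000,0.8660)  start (3,2)  tX=0.5600 tY=0.2771  stride 1/|dx|=2.0000 1/|dy|=1.1547
    cross y-line → (3,3), t=0.2771
    cross x-line → (2,3), t=0.5600
    cross y-line → (2,4), t=1.4318
    cross x-line → (1,4), t=2.5600 (wall)
  → r_1 = 2.5600
beam 2: φ=0°, α=210°
  d=(-0.8660,-0.5000)  start (3,2)  tX=0.3233 tY=1.5200  stride 1/|dx|=1.1547 1/|dy|=2.0000
    cross x-line → (2,2), t=0.3233
    cross x-line → (1,2), t=1.4780
    cross y-line → (1,1), t=1.5200
    cross x-line → (0,1), t=2.6327 (wall)
  → r_2 = 2.6327
beam 3: φ=90°, α=300°
  d=(0.5000,-0.8660)  start (3,2)  tX=1.4400 tY=0.8776  stride 1/|dx|=2.0000 1/|dy|=1.1547
    cross y-line → (3,1), t=0.8776
    cross x-line → (4,1), t=1.4400
    cross y-line → (4,0), t=2.0323 (wall)
  → r_3 = 2.0323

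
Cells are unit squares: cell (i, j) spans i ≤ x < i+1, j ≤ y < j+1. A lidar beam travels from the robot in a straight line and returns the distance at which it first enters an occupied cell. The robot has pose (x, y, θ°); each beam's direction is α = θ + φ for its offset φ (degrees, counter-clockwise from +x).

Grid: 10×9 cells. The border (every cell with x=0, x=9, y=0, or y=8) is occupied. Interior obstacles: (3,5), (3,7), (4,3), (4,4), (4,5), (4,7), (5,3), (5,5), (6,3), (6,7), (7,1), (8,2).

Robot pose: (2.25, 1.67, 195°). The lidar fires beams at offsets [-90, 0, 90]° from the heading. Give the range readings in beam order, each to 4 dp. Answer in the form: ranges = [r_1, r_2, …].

ranges = [4.8296, 1.2941, 0.6936]

beam 1: φ=-90°, α=105°
  cosα=-0.2588 sinα=0.9659 | (2,1) | tMaxX 0.9659 tMaxY 0.3416 | tΔX 3.8637 tΔY 1.0353
    t=0.3416 [y] (2,2)
    t=0.9659 [x] (1,2)
    t=1.3769 [y] (1,3)
    t=2.4122 [y] (1,4)
    t=3.4475 [y] (1,5)
    t=4.4827 [y] (1,6)
    t=4.8296 [x] (0,6) — stop
  → r_1 = 4.8296
beam 2: φ=0°, α=195°
  cosα=-0.9659 sinα=-0.2588 | (2,1) | tMaxX 0.2588 tMaxY 2.5887 | tΔX 1.0353 tΔY 3.8637
    t=0.2588 [x] (1,1)
    t=1.2941 [x] (0,1) — stop
  → r_2 = 1.2941
beam 3: φ=90°, α=285°
  cosα=0.2588 sinα=-0.9659 | (2,1) | tMaxX 2.8978 tMaxY 0.6936 | tΔX 3.8637 tΔY 1.0353
    t=0.6936 [y] (2,0) — stop
  → r_3 = 0.6936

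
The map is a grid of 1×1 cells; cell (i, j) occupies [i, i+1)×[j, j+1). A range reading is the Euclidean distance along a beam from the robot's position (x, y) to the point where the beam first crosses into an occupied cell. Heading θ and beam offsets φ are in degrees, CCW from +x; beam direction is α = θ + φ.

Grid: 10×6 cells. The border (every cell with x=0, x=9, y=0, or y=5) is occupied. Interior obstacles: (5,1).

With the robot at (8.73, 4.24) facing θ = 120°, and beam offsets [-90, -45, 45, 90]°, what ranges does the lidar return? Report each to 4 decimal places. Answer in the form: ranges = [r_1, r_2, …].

ranges = [0.3118, 0.7868, 2.9364, 6.4800]

beam 1: φ=-90°, α=30°
  cosα=0.8660 sinα=0.5000 | (8,4) | tMaxX 0.3118 tMaxY 1.5200 | tΔX 1.1547 tΔY 2.0000
    t=0.3118 [x] (9,4) — stop
  → r_1 = 0.3118
beam 2: φ=-45°, α=75°
  cosα=0.2588 sinα=0.9659 | (8,4) | tMaxX 1.0432 tMaxY 0.7868 | tΔX 3.8637 tΔY 1.0353
    t=0.7868 [y] (8,5) — stop
  → r_2 = 0.7868
beam 3: φ=45°, α=165°
  cosα=-0.9659 sinα=0.2588 | (8,4) | tMaxX 0.7558 tMaxY 2.9364 | tΔX 1.0353 tΔY 3.8637
    t=0.7558 [x] (7,4)
    t=1.7910 [x] (6,4)
    t=2.8263 [x] (5,4)
    t=2.9364 [y] (5,5) — stop
  → r_3 = 2.9364
beam 4: φ=90°, α=210°
  cosα=-0.8660 sinα=-0.5000 | (8,4) | tMaxX 0.8429 tMaxY 0.4800 | tΔX 1.1547 tΔY 2.0000
    t=0.4800 [y] (8,3)
    t=0.8429 [x] (7,3)
    t=1.9976 [x] (6,3)
    t=2.4800 [y] (6,2)
    t=3.1523 [x] (5,2)
    t=4.3070 [x] (4,2)
    t=4.4800 [y] (4,1)
    t=5.4617 [x] (3,1)
    t=6.4800 [y] (3,0) — stop
  → r_4 = 6.4800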